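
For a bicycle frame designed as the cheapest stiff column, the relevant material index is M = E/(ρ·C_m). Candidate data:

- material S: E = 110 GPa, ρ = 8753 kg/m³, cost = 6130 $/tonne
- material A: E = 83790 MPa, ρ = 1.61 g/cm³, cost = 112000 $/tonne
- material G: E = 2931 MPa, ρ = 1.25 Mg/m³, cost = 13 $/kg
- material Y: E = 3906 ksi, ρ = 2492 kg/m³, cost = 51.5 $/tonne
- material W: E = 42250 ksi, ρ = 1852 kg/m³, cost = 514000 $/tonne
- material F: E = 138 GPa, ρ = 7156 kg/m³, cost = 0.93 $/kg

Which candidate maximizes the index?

In SI units:
  material S: E = 110.0 GPa, ρ = 8753 kg/m³, cost = 6.130 $/kg
  material A: E = 83.79 GPa, ρ = 1610 kg/m³, cost = 112.0 $/kg
  material G: E = 2.931 GPa, ρ = 1250 kg/m³, cost = 13.00 $/kg
  material Y: E = 26.93 GPa, ρ = 2492 kg/m³, cost = 0.05150 $/kg
  material W: E = 291.3 GPa, ρ = 1852 kg/m³, cost = 514.0 $/kg
  material F: E = 138.0 GPa, ρ = 7156 kg/m³, cost = 0.9300 $/kg
  material Y: M = 210 MN·m per $
  material F: M = 20.7 MN·m per $
  material S: M = 2.05 MN·m per $
  material A: M = 0.465 MN·m per $
  material W: M = 0.306 MN·m per $
  material G: M = 0.180 MN·m per $
Material Y ranks first.

material Y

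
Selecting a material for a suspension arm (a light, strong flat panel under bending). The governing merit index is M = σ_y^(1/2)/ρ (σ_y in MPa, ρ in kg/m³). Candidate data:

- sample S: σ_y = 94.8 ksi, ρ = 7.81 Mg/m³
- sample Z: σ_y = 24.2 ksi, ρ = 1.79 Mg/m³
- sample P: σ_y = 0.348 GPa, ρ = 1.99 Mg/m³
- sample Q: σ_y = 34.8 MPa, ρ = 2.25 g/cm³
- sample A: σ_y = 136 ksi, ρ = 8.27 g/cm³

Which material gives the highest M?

Putting every candidate on a common basis:
  sample S: σ_y = 653.6 MPa, ρ = 7810 kg/m³
  sample Z: σ_y = 166.9 MPa, ρ = 1790 kg/m³
  sample P: σ_y = 348.0 MPa, ρ = 1990 kg/m³
  sample Q: σ_y = 34.80 MPa, ρ = 2250 kg/m³
  sample A: σ_y = 937.7 MPa, ρ = 8270 kg/m³
  sample P: M = 9.37×10⁻³
  sample Z: M = 7.22×10⁻³
  sample A: M = 3.70×10⁻³
  sample S: M = 3.27×10⁻³
  sample Q: M = 2.62×10⁻³
Sample P has the largest M.

sample P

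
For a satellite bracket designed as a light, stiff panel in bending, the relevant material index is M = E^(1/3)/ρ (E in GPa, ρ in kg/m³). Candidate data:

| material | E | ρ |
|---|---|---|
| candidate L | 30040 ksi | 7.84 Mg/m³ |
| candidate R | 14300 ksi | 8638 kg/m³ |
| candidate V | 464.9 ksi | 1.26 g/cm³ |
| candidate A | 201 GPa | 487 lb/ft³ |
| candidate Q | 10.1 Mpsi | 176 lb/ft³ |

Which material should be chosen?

candidate Q

In SI units:
  candidate L: E = 207.1 GPa, ρ = 7840 kg/m³
  candidate R: E = 98.60 GPa, ρ = 8638 kg/m³
  candidate V: E = 3.205 GPa, ρ = 1260 kg/m³
  candidate A: E = 201.0 GPa, ρ = 7801 kg/m³
  candidate Q: E = 69.64 GPa, ρ = 2819 kg/m³
  candidate Q: M = 1.46×10⁻³
  candidate V: M = 1.17×10⁻³
  candidate L: M = 0.755×10⁻³
  candidate A: M = 0.751×10⁻³
  candidate R: M = 0.535×10⁻³
Highest index: candidate Q.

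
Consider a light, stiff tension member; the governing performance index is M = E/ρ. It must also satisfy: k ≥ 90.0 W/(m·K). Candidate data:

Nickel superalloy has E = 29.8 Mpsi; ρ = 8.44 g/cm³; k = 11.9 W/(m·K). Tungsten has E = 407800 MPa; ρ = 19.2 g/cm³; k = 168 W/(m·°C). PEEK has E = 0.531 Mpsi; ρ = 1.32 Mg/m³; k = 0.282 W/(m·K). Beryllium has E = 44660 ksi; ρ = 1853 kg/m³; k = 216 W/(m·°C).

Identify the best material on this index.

beryllium

Screen on constraints: k ≥ 90.0 W/(m·K). Survivors: tungsten, beryllium.
In SI units:
  tungsten: E = 407.8 GPa, ρ = 19200 kg/m³
  beryllium: E = 307.9 GPa, ρ = 1853 kg/m³
  beryllium: M = 166 MN·m/kg
  tungsten: M = 21.2 MN·m/kg
Beryllium has the largest M.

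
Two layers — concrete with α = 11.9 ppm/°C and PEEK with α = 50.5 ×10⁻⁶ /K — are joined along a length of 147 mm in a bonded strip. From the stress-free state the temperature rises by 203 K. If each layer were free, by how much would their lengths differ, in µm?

1150 µm

Δα = |11.9 − 50.5|×10⁻⁶/K = 38.6×10⁻⁶/K.
ΔL_mismatch = Δα·L·ΔT = 38.6×10⁻⁶ × 147.0 mm × 203.0 K = 1150 µm.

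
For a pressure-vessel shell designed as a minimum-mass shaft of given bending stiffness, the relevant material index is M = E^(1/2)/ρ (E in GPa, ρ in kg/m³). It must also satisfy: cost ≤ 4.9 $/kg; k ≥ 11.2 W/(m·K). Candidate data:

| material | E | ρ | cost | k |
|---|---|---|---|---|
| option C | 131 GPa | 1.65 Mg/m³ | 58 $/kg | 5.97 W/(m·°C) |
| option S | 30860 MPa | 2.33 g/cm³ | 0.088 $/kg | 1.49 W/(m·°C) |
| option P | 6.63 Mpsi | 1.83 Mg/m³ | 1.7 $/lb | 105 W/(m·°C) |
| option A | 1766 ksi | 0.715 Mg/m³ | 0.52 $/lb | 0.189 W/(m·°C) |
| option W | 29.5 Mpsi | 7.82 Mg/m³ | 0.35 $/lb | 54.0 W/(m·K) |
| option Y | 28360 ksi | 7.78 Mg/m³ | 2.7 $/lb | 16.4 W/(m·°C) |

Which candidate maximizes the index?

option P

Screen on constraints: cost ≤ 4.9 $/kg; k ≥ 11.2 W/(m·K). Survivors: option P, option W.
Normalizing units and computing the index:
  option P: E = 45.71 GPa, ρ = 1830 kg/m³
  option W: E = 203.4 GPa, ρ = 7820 kg/m³
  option P: M = 3.69×10⁻³
  option W: M = 1.82×10⁻³
Highest index: option P.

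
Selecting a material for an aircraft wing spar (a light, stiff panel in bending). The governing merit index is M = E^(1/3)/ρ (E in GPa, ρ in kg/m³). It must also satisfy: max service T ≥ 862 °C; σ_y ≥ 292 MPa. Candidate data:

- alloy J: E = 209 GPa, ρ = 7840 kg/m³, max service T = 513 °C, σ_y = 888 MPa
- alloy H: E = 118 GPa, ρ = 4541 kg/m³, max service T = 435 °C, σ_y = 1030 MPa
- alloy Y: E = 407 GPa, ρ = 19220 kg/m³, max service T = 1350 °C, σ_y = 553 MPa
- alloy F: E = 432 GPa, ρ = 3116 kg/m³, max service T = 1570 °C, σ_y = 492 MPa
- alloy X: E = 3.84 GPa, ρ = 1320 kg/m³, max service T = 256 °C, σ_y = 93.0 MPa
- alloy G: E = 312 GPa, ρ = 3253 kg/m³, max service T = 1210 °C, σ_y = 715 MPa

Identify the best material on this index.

alloy F

Screen on constraints: max service T ≥ 862 °C; σ_y ≥ 292 MPa. Survivors: alloy Y, alloy F, alloy G.
Computing M directly (units already consistent):
  alloy F: M = 2.43×10⁻³
  alloy G: M = 2.08×10⁻³
  alloy Y: M = 0.386×10⁻³
Alloy F ranks first.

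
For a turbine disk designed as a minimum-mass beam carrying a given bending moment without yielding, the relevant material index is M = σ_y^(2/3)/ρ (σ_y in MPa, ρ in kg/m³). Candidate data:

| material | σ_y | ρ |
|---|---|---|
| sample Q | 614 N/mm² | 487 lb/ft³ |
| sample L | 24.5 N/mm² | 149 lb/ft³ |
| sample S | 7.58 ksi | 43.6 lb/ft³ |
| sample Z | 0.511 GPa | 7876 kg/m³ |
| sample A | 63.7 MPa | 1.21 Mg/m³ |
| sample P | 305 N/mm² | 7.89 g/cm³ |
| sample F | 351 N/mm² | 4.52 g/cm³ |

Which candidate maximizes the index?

sample S

After converting to SI:
  sample Q: σ_y = 614.0 MPa, ρ = 7801 kg/m³
  sample L: σ_y = 24.50 MPa, ρ = 2387 kg/m³
  sample S: σ_y = 52.26 MPa, ρ = 698.4 kg/m³
  sample Z: σ_y = 511.0 MPa, ρ = 7876 kg/m³
  sample A: σ_y = 63.70 MPa, ρ = 1210 kg/m³
  sample P: σ_y = 305.0 MPa, ρ = 7890 kg/m³
  sample F: σ_y = 351.0 MPa, ρ = 4520 kg/m³
  sample S: M = 20.0×10⁻³
  sample A: M = 13.2×10⁻³
  sample F: M = 11.0×10⁻³
  sample Q: M = 9.26×10⁻³
  sample Z: M = 8.12×10⁻³
  sample P: M = 5.74×10⁻³
  sample L: M = 3.53×10⁻³
Sample S has the largest M.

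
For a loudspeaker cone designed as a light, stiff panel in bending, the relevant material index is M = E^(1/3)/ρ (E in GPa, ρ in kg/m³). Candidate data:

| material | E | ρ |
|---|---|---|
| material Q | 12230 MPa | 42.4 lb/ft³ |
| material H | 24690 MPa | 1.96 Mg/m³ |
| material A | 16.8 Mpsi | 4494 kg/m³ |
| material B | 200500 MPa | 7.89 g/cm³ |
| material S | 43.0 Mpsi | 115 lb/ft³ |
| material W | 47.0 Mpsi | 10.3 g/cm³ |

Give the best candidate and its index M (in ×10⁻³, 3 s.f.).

Putting every candidate on a common basis:
  material Q: E = 12.23 GPa, ρ = 679.2 kg/m³
  material H: E = 24.69 GPa, ρ = 1960 kg/m³
  material A: E = 115.8 GPa, ρ = 4494 kg/m³
  material B: E = 200.5 GPa, ρ = 7890 kg/m³
  material S: E = 296.5 GPa, ρ = 1842 kg/m³
  material W: E = 324.1 GPa, ρ = 10300 kg/m³
  material S: M = 3.62×10⁻³
  material Q: M = 3.39×10⁻³
  material H: M = 1.49×10⁻³
  material A: M = 1.08×10⁻³
  material B: M = 0.742×10⁻³
  material W: M = 0.667×10⁻³
Highest index: material S.

material S, M = 3.62×10⁻³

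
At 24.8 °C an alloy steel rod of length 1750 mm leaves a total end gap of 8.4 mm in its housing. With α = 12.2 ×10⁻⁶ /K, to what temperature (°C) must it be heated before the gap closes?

α·L₀·ΔT = 8.4 mm ⇒ ΔT = 8.4 / (12.2×10⁻⁶ × 1750.0) = 393.4 K.
T = 24.8 + 393.4 = 418.2 °C.

418 °C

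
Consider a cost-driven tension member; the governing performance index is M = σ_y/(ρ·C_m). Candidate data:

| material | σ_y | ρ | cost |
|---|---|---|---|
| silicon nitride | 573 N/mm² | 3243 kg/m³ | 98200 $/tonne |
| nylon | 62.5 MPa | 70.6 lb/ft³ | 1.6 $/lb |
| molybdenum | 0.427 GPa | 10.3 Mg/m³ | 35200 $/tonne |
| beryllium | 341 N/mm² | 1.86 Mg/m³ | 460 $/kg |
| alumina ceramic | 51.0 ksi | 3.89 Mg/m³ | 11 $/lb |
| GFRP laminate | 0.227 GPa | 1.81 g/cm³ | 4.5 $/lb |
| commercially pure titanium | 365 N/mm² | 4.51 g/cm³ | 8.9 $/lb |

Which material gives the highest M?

Convert each candidate to consistent units, then evaluate M:
  silicon nitride: σ_y = 573.0 MPa, ρ = 3243 kg/m³, cost = 98.20 $/kg
  nylon: σ_y = 62.50 MPa, ρ = 1131 kg/m³, cost = 3.527 $/kg
  molybdenum: σ_y = 427.0 MPa, ρ = 10300 kg/m³, cost = 35.20 $/kg
  beryllium: σ_y = 341.0 MPa, ρ = 1860 kg/m³, cost = 460.0 $/kg
  alumina ceramic: σ_y = 351.6 MPa, ρ = 3890 kg/m³, cost = 24.25 $/kg
  GFRP laminate: σ_y = 227.0 MPa, ρ = 1810 kg/m³, cost = 9.921 $/kg
  commercially pure titanium: σ_y = 365.0 MPa, ρ = 4510 kg/m³, cost = 19.62 $/kg
  nylon: M = 15.7 kN·m per $
  GFRP laminate: M = 12.6 kN·m per $
  commercially pure titanium: M = 4.12 kN·m per $
  alumina ceramic: M = 3.73 kN·m per $
  silicon nitride: M = 1.80 kN·m per $
  molybdenum: M = 1.18 kN·m per $
  beryllium: M = 0.399 kN·m per $
Nylon ranks first.

nylon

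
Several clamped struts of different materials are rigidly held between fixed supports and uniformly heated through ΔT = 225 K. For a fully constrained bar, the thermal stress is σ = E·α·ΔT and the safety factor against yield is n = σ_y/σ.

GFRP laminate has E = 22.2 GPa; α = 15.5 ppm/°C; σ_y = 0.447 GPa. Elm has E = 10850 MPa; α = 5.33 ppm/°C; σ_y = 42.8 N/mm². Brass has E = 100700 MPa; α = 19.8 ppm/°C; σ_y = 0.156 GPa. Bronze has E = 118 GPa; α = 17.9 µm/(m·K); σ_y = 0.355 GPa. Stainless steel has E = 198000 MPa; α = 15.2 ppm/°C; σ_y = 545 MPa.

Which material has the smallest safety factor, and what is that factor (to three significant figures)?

With everything in SI (GPa, ×10⁻⁶/K, MPa):
  GFRP laminate: E = 22.20, α = 15.5, σ_y = 447.0 → σ = 77.4 MPa, n = 5.77
  elm: E = 10.85, α = 5.33, σ_y = 42.80 → σ = 13.0 MPa, n = 3.29
  brass: E = 100.7, α = 19.8, σ_y = 156.0 → σ = 449 MPa, n = 0.348
  bronze: E = 118.0, α = 17.9, σ_y = 355.0 → σ = 475 MPa, n = 0.747
  stainless steel: E = 198.0, α = 15.2, σ_y = 545.0 → σ = 677 MPa, n = 0.805
Smallest n: brass with n = 0.348.

brass, n = 0.348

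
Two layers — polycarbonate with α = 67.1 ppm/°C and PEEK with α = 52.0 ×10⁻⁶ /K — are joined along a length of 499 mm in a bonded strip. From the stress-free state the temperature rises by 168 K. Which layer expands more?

α(polycarbonate) = 67.1×10⁻⁶/K vs α(PEEK) = 52.0×10⁻⁶/K.
Higher α expands more for the same ΔT: polycarbonate.

polycarbonate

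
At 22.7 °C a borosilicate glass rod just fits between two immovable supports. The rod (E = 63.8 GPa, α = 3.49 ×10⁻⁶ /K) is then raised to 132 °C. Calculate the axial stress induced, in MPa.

ΔT = 109.3 K. Constrained thermal stress σ = E·α·ΔT = 63.80×10³ MPa × 3.49×10⁻⁶ × 109.3 = 24.3 MPa (compressive).

24.3 MPa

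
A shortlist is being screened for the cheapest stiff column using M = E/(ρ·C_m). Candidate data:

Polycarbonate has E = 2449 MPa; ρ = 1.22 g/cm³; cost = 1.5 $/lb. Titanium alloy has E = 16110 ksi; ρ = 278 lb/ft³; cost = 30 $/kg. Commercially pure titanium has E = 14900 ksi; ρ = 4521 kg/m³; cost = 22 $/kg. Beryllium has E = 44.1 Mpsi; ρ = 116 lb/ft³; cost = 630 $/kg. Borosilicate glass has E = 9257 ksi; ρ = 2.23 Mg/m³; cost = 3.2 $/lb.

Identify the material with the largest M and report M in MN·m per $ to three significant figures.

borosilicate glass, M = 4.06 MN·m per $

Normalizing units and computing the index:
  polycarbonate: E = 2.449 GPa, ρ = 1220 kg/m³, cost = 3.307 $/kg
  titanium alloy: E = 111.1 GPa, ρ = 4453 kg/m³, cost = 30.00 $/kg
  commercially pure titanium: E = 102.7 GPa, ρ = 4521 kg/m³, cost = 22.00 $/kg
  beryllium: E = 304.1 GPa, ρ = 1858 kg/m³, cost = 630.0 $/kg
  borosilicate glass: E = 63.82 GPa, ρ = 2230 kg/m³, cost = 7.055 $/kg
  borosilicate glass: M = 4.06 MN·m per $
  commercially pure titanium: M = 1.03 MN·m per $
  titanium alloy: M = 0.831 MN·m per $
  polycarbonate: M = 0.607 MN·m per $
  beryllium: M = 0.260 MN·m per $
Borosilicate glass ranks first.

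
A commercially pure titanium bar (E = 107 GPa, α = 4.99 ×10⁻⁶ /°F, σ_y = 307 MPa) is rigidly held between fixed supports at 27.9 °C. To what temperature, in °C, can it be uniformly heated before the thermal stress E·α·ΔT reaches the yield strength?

α = 4.99×10⁻⁶/°F × 9/5 = 8.98×10⁻⁶/K.
E·α·ΔT = 307.0 MPa ⇒ ΔT = 307.0 / (107.0×10³ × 8.98×10⁻⁶) = 319.4 K.
T = 27.9 + 319.4 = 347.3 °C.

347 °C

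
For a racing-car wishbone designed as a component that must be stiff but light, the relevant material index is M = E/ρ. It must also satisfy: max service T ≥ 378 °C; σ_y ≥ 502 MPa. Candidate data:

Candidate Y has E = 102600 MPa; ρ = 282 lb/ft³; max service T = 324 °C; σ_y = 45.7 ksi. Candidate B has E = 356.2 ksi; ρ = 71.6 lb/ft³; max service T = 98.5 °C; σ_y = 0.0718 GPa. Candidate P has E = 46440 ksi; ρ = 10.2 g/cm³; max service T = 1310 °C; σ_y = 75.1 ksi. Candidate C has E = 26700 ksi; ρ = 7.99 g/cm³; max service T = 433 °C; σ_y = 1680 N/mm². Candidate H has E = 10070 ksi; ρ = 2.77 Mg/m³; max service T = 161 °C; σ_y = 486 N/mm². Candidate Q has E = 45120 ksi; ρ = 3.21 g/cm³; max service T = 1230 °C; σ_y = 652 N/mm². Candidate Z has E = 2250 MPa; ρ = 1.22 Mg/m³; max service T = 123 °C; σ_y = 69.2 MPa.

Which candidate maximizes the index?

candidate Q

Screen on constraints: max service T ≥ 378 °C; σ_y ≥ 502 MPa. Survivors: candidate P, candidate C, candidate Q.
Putting every candidate on a common basis:
  candidate P: E = 320.2 GPa, ρ = 10200 kg/m³
  candidate C: E = 184.1 GPa, ρ = 7990 kg/m³
  candidate Q: E = 311.1 GPa, ρ = 3210 kg/m³
  candidate Q: M = 96.9 MN·m/kg
  candidate P: M = 31.4 MN·m/kg
  candidate C: M = 23.0 MN·m/kg
Candidate Q has the largest M.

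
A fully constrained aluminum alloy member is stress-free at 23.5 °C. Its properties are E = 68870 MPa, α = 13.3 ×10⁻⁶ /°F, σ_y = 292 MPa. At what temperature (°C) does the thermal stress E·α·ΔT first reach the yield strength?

201 °C

E = 68870 MPa = 68.87 GPa.
α = 13.3×10⁻⁶/°F × 9/5 = 23.9×10⁻⁶/K.
E·α·ΔT = 292.0 MPa ⇒ ΔT = 292.0 / (68.87×10³ × 23.9×10⁻⁶) = 177.1 K.
T = 23.5 + 177.1 = 200.6 °C.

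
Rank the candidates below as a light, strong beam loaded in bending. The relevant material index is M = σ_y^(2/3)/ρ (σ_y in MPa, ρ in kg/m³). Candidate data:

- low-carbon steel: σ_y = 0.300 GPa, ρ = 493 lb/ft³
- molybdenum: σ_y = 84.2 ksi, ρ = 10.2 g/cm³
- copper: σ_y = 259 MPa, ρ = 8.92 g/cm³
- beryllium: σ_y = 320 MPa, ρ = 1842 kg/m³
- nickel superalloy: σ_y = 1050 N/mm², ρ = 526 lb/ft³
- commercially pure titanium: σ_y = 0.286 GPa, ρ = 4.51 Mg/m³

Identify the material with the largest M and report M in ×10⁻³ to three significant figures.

beryllium, M = 25.4×10⁻³

Putting every candidate on a common basis:
  low-carbon steel: σ_y = 300.0 MPa, ρ = 7897 kg/m³
  molybdenum: σ_y = 580.5 MPa, ρ = 10200 kg/m³
  copper: σ_y = 259.0 MPa, ρ = 8920 kg/m³
  beryllium: σ_y = 320.0 MPa, ρ = 1842 kg/m³
  nickel superalloy: σ_y = 1050 MPa, ρ = 8426 kg/m³
  commercially pure titanium: σ_y = 286.0 MPa, ρ = 4510 kg/m³
  beryllium: M = 25.4×10⁻³
  nickel superalloy: M = 12.3×10⁻³
  commercially pure titanium: M = 9.63×10⁻³
  molybdenum: M = 6.82×10⁻³
  low-carbon steel: M = 5.67×10⁻³
  copper: M = 4.56×10⁻³
Beryllium has the largest M.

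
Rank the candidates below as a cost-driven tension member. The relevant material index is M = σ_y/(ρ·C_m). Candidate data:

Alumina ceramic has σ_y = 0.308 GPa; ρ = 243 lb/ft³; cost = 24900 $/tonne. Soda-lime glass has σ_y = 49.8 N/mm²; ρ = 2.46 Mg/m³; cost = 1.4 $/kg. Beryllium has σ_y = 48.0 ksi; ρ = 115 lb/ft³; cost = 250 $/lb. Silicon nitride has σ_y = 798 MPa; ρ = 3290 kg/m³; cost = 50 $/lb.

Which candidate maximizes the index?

soda-lime glass

Convert each candidate to consistent units, then evaluate M:
  alumina ceramic: σ_y = 308.0 MPa, ρ = 3892 kg/m³, cost = 24.90 $/kg
  soda-lime glass: σ_y = 49.80 MPa, ρ = 2460 kg/m³, cost = 1.400 $/kg
  beryllium: σ_y = 330.9 MPa, ρ = 1842 kg/m³, cost = 551.1 $/kg
  silicon nitride: σ_y = 798.0 MPa, ρ = 3290 kg/m³, cost = 110.2 $/kg
  soda-lime glass: M = 14.5 kN·m per $
  alumina ceramic: M = 3.18 kN·m per $
  silicon nitride: M = 2.20 kN·m per $
  beryllium: M = 0.326 kN·m per $
Soda-lime glass has the largest M.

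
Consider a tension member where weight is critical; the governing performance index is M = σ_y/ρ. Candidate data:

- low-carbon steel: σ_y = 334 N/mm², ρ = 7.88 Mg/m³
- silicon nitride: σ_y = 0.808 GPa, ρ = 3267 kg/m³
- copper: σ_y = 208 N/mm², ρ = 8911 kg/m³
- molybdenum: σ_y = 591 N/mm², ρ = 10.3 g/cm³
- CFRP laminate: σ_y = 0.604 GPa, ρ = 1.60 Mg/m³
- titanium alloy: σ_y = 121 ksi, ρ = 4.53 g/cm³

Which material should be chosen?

CFRP laminate

In SI units:
  low-carbon steel: σ_y = 334.0 MPa, ρ = 7880 kg/m³
  silicon nitride: σ_y = 808.0 MPa, ρ = 3267 kg/m³
  copper: σ_y = 208.0 MPa, ρ = 8911 kg/m³
  molybdenum: σ_y = 591.0 MPa, ρ = 10300 kg/m³
  CFRP laminate: σ_y = 604.0 MPa, ρ = 1600 kg/m³
  titanium alloy: σ_y = 834.3 MPa, ρ = 4530 kg/m³
  CFRP laminate: M = 378 kN·m/kg
  silicon nitride: M = 247 kN·m/kg
  titanium alloy: M = 184 kN·m/kg
  molybdenum: M = 57.4 kN·m/kg
  low-carbon steel: M = 42.4 kN·m/kg
  copper: M = 23.3 kN·m/kg
The maximum is for CFRP laminate.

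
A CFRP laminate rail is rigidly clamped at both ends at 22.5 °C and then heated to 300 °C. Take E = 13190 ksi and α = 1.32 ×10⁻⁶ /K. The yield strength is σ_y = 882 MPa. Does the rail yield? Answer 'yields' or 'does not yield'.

E = 13190 ksi = 90.94 GPa.
ΔT = 277.5 K. Constrained thermal stress σ = E·α·ΔT = 90.94×10³ MPa × 1.32×10⁻⁶ × 277.5 = 33.3 MPa (compressive).
Compare to σ_y = 882 MPa: σ < σ_y, so it does not yield.

does not yield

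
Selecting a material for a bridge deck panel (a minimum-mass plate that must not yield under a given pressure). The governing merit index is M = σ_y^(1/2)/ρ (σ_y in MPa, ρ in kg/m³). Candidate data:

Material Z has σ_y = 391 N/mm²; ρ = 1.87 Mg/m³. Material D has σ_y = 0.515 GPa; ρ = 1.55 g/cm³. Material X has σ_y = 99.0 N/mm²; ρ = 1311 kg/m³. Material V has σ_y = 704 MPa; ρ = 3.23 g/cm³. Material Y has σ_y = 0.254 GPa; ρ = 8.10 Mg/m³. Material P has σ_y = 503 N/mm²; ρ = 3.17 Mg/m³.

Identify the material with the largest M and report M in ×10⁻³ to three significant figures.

material D, M = 14.6×10⁻³

In SI units:
  material Z: σ_y = 391.0 MPa, ρ = 1870 kg/m³
  material D: σ_y = 515.0 MPa, ρ = 1550 kg/m³
  material X: σ_y = 99.00 MPa, ρ = 1311 kg/m³
  material V: σ_y = 704.0 MPa, ρ = 3230 kg/m³
  material Y: σ_y = 254.0 MPa, ρ = 8100 kg/m³
  material P: σ_y = 503.0 MPa, ρ = 3170 kg/m³
  material D: M = 14.6×10⁻³
  material Z: M = 10.6×10⁻³
  material V: M = 8.21×10⁻³
  material X: M = 7.59×10⁻³
  material P: M = 7.07×10⁻³
  material Y: M = 1.97×10⁻³
Highest index: material D.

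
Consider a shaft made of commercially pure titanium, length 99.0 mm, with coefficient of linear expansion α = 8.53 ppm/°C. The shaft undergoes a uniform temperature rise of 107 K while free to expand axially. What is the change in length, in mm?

0.0904 mm

ΔL = α·L₀·ΔT = 8.53×10⁻⁶ × 99.0 mm × 107.0 K = 0.0904 mm.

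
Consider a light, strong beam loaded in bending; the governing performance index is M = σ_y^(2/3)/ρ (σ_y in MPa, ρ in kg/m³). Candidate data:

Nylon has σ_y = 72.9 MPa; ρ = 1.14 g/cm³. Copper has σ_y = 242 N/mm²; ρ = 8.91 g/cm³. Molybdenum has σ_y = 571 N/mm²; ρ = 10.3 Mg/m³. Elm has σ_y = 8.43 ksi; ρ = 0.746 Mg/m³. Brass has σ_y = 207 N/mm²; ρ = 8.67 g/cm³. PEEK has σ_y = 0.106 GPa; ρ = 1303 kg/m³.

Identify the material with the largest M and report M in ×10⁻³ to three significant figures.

Normalizing units and computing the index:
  nylon: σ_y = 72.90 MPa, ρ = 1140 kg/m³
  copper: σ_y = 242.0 MPa, ρ = 8910 kg/m³
  molybdenum: σ_y = 571.0 MPa, ρ = 10300 kg/m³
  elm: σ_y = 58.12 MPa, ρ = 746.0 kg/m³
  brass: σ_y = 207.0 MPa, ρ = 8670 kg/m³
  PEEK: σ_y = 106.0 MPa, ρ = 1303 kg/m³
  elm: M = 20.1×10⁻³
  PEEK: M = 17.2×10⁻³
  nylon: M = 15.3×10⁻³
  molybdenum: M = 6.68×10⁻³
  copper: M = 4.36×10⁻³
  brass: M = 4.04×10⁻³
The maximum is for elm.

elm, M = 20.1×10⁻³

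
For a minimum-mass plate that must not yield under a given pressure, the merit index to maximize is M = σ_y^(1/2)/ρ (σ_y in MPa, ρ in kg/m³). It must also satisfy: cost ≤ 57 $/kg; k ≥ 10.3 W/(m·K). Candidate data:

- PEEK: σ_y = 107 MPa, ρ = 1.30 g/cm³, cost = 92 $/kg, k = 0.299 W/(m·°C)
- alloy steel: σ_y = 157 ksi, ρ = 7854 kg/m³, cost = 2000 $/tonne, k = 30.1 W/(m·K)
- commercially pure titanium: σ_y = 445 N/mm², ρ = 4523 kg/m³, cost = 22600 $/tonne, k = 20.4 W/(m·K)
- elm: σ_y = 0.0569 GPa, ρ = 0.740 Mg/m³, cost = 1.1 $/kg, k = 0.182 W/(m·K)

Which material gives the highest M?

commercially pure titanium

Screen on constraints: cost ≤ 57 $/kg; k ≥ 10.3 W/(m·K). Survivors: alloy steel, commercially pure titanium.
Convert each candidate to consistent units, then evaluate M:
  alloy steel: σ_y = 1082 MPa, ρ = 7854 kg/m³
  commercially pure titanium: σ_y = 445.0 MPa, ρ = 4523 kg/m³
  commercially pure titanium: M = 4.66×10⁻³
  alloy steel: M = 4.19×10⁻³
Commercially pure titanium has the largest M.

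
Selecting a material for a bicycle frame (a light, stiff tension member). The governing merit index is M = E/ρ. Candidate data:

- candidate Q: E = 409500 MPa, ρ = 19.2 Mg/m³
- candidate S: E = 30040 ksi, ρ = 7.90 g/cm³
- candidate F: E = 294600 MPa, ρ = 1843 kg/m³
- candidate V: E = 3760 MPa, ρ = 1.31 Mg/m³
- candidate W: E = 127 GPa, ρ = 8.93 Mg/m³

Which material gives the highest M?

In SI units:
  candidate Q: E = 409.5 GPa, ρ = 19200 kg/m³
  candidate S: E = 207.1 GPa, ρ = 7900 kg/m³
  candidate F: E = 294.6 GPa, ρ = 1843 kg/m³
  candidate V: E = 3.760 GPa, ρ = 1310 kg/m³
  candidate W: E = 127.0 GPa, ρ = 8930 kg/m³
  candidate F: M = 160 MN·m/kg
  candidate S: M = 26.2 MN·m/kg
  candidate Q: M = 21.3 MN·m/kg
  candidate W: M = 14.2 MN·m/kg
  candidate V: M = 2.87 MN·m/kg
Candidate F ranks first.

candidate F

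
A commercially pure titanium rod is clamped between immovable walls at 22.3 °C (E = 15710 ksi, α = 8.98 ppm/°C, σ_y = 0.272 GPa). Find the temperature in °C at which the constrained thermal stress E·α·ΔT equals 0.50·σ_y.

162 °C

E = 15710 ksi = 108.3 GPa.
σ_y = 0.272 GPa = 272.0 MPa.
E·α·ΔT = 136.0 MPa ⇒ ΔT = 136.0 / (108.3×10³ × 8.98×10⁻⁶) = 139.8 K.
T = 22.3 + 139.8 = 162.1 °C.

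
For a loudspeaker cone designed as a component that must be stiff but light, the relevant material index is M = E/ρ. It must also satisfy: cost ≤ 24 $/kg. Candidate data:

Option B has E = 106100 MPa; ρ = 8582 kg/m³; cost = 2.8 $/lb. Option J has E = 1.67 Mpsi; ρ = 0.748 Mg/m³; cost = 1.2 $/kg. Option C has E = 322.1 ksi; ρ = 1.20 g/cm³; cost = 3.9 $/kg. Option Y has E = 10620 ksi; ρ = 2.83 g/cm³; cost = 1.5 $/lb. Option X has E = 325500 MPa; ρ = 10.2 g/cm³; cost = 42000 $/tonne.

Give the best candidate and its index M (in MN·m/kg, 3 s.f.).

option Y, M = 25.9 MN·m/kg

Screen on constraints: cost ≤ 24 $/kg. Survivors: option B, option J, option C, option Y.
In SI units:
  option B: E = 106.1 GPa, ρ = 8582 kg/m³
  option J: E = 11.51 GPa, ρ = 748.0 kg/m³
  option C: E = 2.221 GPa, ρ = 1200 kg/m³
  option Y: E = 73.22 GPa, ρ = 2830 kg/m³
  option Y: M = 25.9 MN·m/kg
  option J: M = 15.4 MN·m/kg
  option B: M = 12.4 MN·m/kg
  option C: M = 1.85 MN·m/kg
Option Y ranks first.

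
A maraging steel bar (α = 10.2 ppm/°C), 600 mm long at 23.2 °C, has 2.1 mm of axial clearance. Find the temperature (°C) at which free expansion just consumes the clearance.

366 °C

α·L₀·ΔT = 2.1 mm ⇒ ΔT = 2.1 / (10.2×10⁻⁶ × 600.0) = 343.1 K.
T = 23.2 + 343.1 = 366.3 °C.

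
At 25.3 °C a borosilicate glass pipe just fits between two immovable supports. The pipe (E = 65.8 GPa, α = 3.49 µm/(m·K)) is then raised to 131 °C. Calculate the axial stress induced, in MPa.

24.3 MPa

ΔT = 105.7 K. Constrained thermal stress σ = E·α·ΔT = 65.80×10³ MPa × 3.49×10⁻⁶ × 105.7 = 24.3 MPa (compressive).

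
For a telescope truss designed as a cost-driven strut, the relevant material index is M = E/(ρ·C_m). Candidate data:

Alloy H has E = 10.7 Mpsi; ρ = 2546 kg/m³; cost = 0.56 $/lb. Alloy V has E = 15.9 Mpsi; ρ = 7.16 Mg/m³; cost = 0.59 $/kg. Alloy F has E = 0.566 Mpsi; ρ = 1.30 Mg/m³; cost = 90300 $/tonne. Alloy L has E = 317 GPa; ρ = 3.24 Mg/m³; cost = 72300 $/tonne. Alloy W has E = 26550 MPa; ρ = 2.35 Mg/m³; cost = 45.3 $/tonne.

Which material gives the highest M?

In SI units:
  alloy H: E = 73.77 GPa, ρ = 2546 kg/m³, cost = 1.235 $/kg
  alloy V: E = 109.6 GPa, ρ = 7160 kg/m³, cost = 0.5900 $/kg
  alloy F: E = 3.902 GPa, ρ = 1300 kg/m³, cost = 90.30 $/kg
  alloy L: E = 317.0 GPa, ρ = 3240 kg/m³, cost = 72.30 $/kg
  alloy W: E = 26.55 GPa, ρ = 2350 kg/m³, cost = 0.04530 $/kg
  alloy W: M = 249 MN·m per $
  alloy V: M = 26.0 MN·m per $
  alloy H: M = 23.5 MN·m per $
  alloy L: M = 1.35 MN·m per $
  alloy F: M = 0.0332 MN·m per $
The maximum is for alloy W.

alloy W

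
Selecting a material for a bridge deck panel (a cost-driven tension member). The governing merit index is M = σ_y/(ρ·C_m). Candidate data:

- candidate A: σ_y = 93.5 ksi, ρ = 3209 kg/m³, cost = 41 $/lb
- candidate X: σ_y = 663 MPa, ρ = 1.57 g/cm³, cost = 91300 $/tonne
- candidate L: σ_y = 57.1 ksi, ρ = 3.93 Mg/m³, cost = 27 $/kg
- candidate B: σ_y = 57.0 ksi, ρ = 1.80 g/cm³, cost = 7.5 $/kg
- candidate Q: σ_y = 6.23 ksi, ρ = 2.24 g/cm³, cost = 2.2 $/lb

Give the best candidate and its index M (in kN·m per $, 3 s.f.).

After converting to SI:
  candidate A: σ_y = 644.7 MPa, ρ = 3209 kg/m³, cost = 90.39 $/kg
  candidate X: σ_y = 663.0 MPa, ρ = 1570 kg/m³, cost = 91.30 $/kg
  candidate L: σ_y = 393.7 MPa, ρ = 3930 kg/m³, cost = 27.00 $/kg
  candidate B: σ_y = 393.0 MPa, ρ = 1800 kg/m³, cost = 7.500 $/kg
  candidate Q: σ_y = 42.95 MPa, ρ = 2240 kg/m³, cost = 4.850 $/kg
  candidate B: M = 29.1 kN·m per $
  candidate X: M = 4.63 kN·m per $
  candidate Q: M = 3.95 kN·m per $
  candidate L: M = 3.71 kN·m per $
  candidate A: M = 2.22 kN·m per $
Highest index: candidate B.

candidate B, M = 29.1 kN·m per $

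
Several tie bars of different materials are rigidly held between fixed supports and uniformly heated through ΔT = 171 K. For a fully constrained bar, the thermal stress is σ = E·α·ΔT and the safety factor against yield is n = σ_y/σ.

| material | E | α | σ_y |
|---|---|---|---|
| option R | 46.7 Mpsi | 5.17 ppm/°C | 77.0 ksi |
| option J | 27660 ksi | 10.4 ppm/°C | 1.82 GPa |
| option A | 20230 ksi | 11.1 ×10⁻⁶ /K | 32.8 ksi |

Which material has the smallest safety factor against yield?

In consistent units (E in GPa, α in ×10⁻⁶/K, σ_y in MPa):
  option R: E = 322.0, α = 5.17, σ_y = 530.9 → σ = 285 MPa, n = 1.87
  option J: E = 190.7, α = 10.4, σ_y = 1820 → σ = 339 MPa, n = 5.37
  option A: E = 139.5, α = 11.1, σ_y = 226.1 → σ = 265 MPa, n = 0.854
The minimum is option A at n = 0.854.

option A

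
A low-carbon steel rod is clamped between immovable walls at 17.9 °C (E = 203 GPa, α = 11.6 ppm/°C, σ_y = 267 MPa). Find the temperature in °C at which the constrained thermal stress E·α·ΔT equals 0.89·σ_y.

119 °C

E·α·ΔT = 237.6 MPa ⇒ ΔT = 237.6 / (203.0×10³ × 11.6×10⁻⁶) = 100.9 K.
T = 17.9 + 100.9 = 118.8 °C.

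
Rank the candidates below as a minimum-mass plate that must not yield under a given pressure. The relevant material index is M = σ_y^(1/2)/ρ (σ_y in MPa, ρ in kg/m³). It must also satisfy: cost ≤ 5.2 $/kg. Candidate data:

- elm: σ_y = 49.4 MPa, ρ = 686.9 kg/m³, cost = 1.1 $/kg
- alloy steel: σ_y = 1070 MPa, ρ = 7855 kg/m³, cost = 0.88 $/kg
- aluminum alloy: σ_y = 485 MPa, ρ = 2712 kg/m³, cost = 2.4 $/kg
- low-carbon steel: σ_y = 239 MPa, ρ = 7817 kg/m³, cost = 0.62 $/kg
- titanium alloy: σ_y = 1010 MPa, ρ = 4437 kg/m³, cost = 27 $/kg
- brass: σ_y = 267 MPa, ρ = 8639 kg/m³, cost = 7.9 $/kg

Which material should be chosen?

Screen on constraints: cost ≤ 5.2 $/kg. Survivors: elm, alloy steel, aluminum alloy, low-carbon steel.
Per-candidate index values:
  elm: M = 10.2×10⁻³
  aluminum alloy: M = 8.12×10⁻³
  alloy steel: M = 4.16×10⁻³
  low-carbon steel: M = 1.98×10⁻³
Elm ranks first.

elm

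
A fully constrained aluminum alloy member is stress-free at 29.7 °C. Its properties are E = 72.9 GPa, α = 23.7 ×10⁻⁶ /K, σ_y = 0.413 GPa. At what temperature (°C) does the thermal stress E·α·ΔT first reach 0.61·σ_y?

σ_y = 0.413 GPa = 413.0 MPa.
E·α·ΔT = 251.9 MPa ⇒ ΔT = 251.9 / (72.90×10³ × 23.7×10⁻⁶) = 145.8 K.
T = 29.7 + 145.8 = 175.5 °C.

176 °C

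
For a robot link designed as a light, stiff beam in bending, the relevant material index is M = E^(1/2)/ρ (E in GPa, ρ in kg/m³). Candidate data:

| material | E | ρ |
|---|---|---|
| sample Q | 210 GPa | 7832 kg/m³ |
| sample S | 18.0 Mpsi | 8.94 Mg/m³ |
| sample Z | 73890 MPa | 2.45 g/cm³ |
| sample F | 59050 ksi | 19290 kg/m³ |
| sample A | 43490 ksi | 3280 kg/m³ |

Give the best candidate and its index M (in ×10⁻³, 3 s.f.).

sample A, M = 5.28×10⁻³

Putting every candidate on a common basis:
  sample Q: E = 210.0 GPa, ρ = 7832 kg/m³
  sample S: E = 124.1 GPa, ρ = 8940 kg/m³
  sample Z: E = 73.89 GPa, ρ = 2450 kg/m³
  sample F: E = 407.1 GPa, ρ = 19290 kg/m³
  sample A: E = 299.9 GPa, ρ = 3280 kg/m³
  sample A: M = 5.28×10⁻³
  sample Z: M = 3.51×10⁻³
  sample Q: M = 1.85×10⁻³
  sample S: M = 1.25×10⁻³
  sample F: M = 1.05×10⁻³
Sample A ranks first.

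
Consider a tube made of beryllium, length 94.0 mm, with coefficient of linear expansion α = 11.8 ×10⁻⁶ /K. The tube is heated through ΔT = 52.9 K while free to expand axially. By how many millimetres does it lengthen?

0.0587 mm

ΔL = α·L₀·ΔT = 11.8×10⁻⁶ × 94.0 mm × 52.90 K = 0.0587 mm.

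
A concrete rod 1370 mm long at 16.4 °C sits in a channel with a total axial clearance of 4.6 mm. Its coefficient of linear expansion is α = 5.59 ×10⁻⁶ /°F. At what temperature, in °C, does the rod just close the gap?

350 °C

α = 5.59×10⁻⁶/°F × 9/5 = 10.1×10⁻⁶/K.
α·L₀·ΔT = 4.6 mm ⇒ ΔT = 4.6 / (10.1×10⁻⁶ × 1370.0) = 333.7 K.
T = 16.4 + 333.7 = 350.1 °C.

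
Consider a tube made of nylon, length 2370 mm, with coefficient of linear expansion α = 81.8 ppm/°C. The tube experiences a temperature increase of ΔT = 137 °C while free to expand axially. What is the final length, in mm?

ΔL = α·L₀·ΔT = 81.8×10⁻⁶ × 2370 mm × 137.0 K = 26.6 mm.
L = L₀ + ΔL = 2370 + 26.6 = 2396.6 mm.

2396.6 mm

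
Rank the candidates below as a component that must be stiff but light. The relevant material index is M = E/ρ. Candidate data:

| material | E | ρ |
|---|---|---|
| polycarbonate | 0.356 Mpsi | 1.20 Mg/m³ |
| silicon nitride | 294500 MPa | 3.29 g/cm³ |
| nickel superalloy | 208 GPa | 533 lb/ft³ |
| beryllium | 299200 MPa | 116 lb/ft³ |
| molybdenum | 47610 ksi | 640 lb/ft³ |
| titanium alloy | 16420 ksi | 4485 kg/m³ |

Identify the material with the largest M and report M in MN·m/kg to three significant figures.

beryllium, M = 161 MN·m/kg

In SI units:
  polycarbonate: E = 2.455 GPa, ρ = 1200 kg/m³
  silicon nitride: E = 294.5 GPa, ρ = 3290 kg/m³
  nickel superalloy: E = 208.0 GPa, ρ = 8538 kg/m³
  beryllium: E = 299.2 GPa, ρ = 1858 kg/m³
  molybdenum: E = 328.3 GPa, ρ = 10250 kg/m³
  titanium alloy: E = 113.2 GPa, ρ = 4485 kg/m³
  beryllium: M = 161 MN·m/kg
  silicon nitride: M = 89.5 MN·m/kg
  molybdenum: M = 32.0 MN·m/kg
  titanium alloy: M = 25.2 MN·m/kg
  nickel superalloy: M = 24.4 MN·m/kg
  polycarbonate: M = 2.05 MN·m/kg
Highest index: beryllium.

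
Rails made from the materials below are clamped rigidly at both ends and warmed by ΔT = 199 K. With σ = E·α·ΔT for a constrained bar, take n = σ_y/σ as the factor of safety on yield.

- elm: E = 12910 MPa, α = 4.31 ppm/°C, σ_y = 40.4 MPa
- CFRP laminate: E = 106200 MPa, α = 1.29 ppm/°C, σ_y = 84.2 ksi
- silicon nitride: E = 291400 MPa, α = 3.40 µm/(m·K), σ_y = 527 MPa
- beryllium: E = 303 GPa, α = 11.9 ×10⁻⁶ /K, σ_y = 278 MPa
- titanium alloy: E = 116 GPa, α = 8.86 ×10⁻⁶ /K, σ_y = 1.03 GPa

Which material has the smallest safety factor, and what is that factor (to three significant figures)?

In consistent units (E in GPa, α in ×10⁻⁶/K, σ_y in MPa):
  elm: E = 12.91, α = 4.31, σ_y = 40.40 → σ = 11.1 MPa, n = 3.65
  CFRP laminate: E = 106.2, α = 1.29, σ_y = 580.5 → σ = 27.3 MPa, n = 21.3
  silicon nitride: E = 291.4, α = 3.40, σ_y = 527.0 → σ = 197 MPa, n = 2.67
  beryllium: E = 303.0, α = 11.9, σ_y = 278.0 → σ = 718 MPa, n = 0.387
  titanium alloy: E = 116.0, α = 8.86, σ_y = 1030 → σ = 205 MPa, n = 5.04
Beryllium has the lowest safety factor, n = 0.387.

beryllium, n = 0.387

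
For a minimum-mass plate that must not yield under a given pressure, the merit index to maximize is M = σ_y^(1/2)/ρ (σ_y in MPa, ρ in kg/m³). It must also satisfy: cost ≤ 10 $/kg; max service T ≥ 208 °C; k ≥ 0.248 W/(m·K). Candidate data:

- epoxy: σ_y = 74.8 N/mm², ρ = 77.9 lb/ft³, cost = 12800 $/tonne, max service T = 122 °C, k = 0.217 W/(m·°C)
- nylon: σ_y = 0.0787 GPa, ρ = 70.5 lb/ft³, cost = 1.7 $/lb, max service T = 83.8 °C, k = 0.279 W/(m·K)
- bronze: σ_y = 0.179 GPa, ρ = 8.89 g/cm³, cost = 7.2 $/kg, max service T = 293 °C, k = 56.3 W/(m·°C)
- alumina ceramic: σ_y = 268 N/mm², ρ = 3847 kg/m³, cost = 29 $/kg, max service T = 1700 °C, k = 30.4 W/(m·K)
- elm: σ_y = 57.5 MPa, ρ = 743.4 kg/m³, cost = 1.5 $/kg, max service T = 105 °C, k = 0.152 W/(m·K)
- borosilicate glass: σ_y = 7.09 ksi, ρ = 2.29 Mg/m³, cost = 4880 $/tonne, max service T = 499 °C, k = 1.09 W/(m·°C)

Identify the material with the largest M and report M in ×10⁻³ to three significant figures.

Screen on constraints: cost ≤ 10 $/kg; max service T ≥ 208 °C; k ≥ 0.248 W/(m·K). Survivors: bronze, borosilicate glass.
Convert each candidate to consistent units, then evaluate M:
  bronze: σ_y = 179.0 MPa, ρ = 8890 kg/m³
  borosilicate glass: σ_y = 48.88 MPa, ρ = 2290 kg/m³
  borosilicate glass: M = 3.05×10⁻³
  bronze: M = 1.50×10⁻³
Highest index: borosilicate glass.

borosilicate glass, M = 3.05×10⁻³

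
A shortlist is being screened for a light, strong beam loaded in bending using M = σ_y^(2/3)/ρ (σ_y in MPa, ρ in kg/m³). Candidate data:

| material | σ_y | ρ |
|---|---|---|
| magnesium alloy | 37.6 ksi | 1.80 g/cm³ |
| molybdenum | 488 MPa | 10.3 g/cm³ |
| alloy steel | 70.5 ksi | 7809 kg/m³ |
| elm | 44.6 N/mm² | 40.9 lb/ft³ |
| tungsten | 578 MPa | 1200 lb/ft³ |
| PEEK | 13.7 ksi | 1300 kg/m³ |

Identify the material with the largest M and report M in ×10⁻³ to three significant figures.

Putting every candidate on a common basis:
  magnesium alloy: σ_y = 259.2 MPa, ρ = 1800 kg/m³
  molybdenum: σ_y = 488.0 MPa, ρ = 10300 kg/m³
  alloy steel: σ_y = 486.1 MPa, ρ = 7809 kg/m³
  elm: σ_y = 44.60 MPa, ρ = 655.2 kg/m³
  tungsten: σ_y = 578.0 MPa, ρ = 19220 kg/m³
  PEEK: σ_y = 94.46 MPa, ρ = 1300 kg/m³
  magnesium alloy: M = 22.6×10⁻³
  elm: M = 19.2×10⁻³
  PEEK: M = 16.0×10⁻³
  alloy steel: M = 7.92×10⁻³
  molybdenum: M = 6.02×10⁻³
  tungsten: M = 3.61×10⁻³
Magnesium alloy ranks first.

magnesium alloy, M = 22.6×10⁻³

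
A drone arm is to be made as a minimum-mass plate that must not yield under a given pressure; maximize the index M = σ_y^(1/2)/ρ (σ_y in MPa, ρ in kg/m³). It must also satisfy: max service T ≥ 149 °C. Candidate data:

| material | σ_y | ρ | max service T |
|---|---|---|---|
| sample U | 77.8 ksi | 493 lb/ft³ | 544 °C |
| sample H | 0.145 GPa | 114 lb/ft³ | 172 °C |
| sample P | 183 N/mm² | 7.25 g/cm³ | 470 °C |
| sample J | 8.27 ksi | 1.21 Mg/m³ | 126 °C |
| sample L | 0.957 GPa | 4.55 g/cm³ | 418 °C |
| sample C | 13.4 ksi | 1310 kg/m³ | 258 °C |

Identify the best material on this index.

Screen on constraints: max service T ≥ 149 °C. Survivors: sample U, sample H, sample P, sample L, sample C.
Putting every candidate on a common basis:
  sample U: σ_y = 536.4 MPa, ρ = 7897 kg/m³
  sample H: σ_y = 145.0 MPa, ρ = 1826 kg/m³
  sample P: σ_y = 183.0 MPa, ρ = 7250 kg/m³
  sample L: σ_y = 957.0 MPa, ρ = 4550 kg/m³
  sample C: σ_y = 92.39 MPa, ρ = 1310 kg/m³
  sample C: M = 7.34×10⁻³
  sample L: M = 6.80×10⁻³
  sample H: M = 6.59×10⁻³
  sample U: M = 2.93×10⁻³
  sample P: M = 1.87×10⁻³
The maximum is for sample C.

sample C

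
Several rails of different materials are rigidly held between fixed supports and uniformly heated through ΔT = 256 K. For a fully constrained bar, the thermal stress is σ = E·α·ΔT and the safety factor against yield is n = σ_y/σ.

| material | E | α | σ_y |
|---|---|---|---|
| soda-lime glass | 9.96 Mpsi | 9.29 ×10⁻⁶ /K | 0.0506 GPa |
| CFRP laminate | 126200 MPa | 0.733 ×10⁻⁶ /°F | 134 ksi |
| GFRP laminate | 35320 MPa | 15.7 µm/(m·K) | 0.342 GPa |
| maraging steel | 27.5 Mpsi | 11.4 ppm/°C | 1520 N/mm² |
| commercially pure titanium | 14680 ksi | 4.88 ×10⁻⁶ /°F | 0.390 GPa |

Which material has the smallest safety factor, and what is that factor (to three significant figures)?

With everything in SI (GPa, ×10⁻⁶/K, MPa):
  soda-lime glass: E = 68.67, α = 9.29, σ_y = 50.60 → σ = 163 MPa, n = 0.310
  CFRP laminate: E = 126.2, α = 1.32, σ_y = 923.9 → σ = 42.6 MPa, n = 21.7
  GFRP laminate: E = 35.32, α = 15.7, σ_y = 342.0 → σ = 142 MPa, n = 2.41
  maraging steel: E = 189.6, α = 11.4, σ_y = 1520 → σ = 553 MPa, n = 2.75
  commercially pure titanium: E = 101.2, α = 8.78, σ_y = 390.0 → σ = 228 MPa, n = 1.71
The minimum is soda-lime glass at n = 0.310.

soda-lime glass, n = 0.310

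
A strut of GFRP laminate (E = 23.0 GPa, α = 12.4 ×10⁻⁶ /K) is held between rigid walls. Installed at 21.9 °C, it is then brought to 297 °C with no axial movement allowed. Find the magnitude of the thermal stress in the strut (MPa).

78.5 MPa

ΔT = 275.1 K. Constrained thermal stress σ = E·α·ΔT = 23.00×10³ MPa × 12.4×10⁻⁶ × 275.1 = 78.5 MPa (compressive).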